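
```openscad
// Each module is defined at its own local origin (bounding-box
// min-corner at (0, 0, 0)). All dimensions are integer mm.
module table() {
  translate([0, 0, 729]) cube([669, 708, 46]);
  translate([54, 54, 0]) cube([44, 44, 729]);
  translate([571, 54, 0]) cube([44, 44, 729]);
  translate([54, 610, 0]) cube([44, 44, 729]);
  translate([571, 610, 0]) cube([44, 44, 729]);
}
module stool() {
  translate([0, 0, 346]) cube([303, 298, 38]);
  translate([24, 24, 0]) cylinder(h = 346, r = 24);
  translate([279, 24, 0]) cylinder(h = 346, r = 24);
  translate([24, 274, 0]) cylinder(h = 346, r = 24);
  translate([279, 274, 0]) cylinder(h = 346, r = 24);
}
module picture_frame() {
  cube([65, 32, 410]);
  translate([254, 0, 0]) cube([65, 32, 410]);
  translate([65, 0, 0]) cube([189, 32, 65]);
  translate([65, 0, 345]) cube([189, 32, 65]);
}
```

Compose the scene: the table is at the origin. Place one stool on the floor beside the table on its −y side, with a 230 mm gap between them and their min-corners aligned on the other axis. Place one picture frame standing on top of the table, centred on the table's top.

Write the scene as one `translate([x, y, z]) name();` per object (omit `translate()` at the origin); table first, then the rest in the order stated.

table();
translate([0, -528, 0]) stool();
translate([175, 338, 775]) picture_frame();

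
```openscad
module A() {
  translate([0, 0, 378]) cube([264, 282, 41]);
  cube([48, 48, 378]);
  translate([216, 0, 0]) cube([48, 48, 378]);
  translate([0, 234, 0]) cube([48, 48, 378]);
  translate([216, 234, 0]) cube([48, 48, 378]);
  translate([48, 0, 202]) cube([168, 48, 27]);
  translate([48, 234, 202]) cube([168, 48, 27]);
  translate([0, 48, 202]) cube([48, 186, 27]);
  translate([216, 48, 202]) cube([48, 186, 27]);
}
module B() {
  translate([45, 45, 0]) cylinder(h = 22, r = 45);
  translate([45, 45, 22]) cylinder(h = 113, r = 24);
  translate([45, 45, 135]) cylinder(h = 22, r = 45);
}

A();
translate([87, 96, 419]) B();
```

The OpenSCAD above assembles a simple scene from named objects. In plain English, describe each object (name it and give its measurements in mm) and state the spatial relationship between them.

A is a four-legged stool. The seat is a 264×282×41 mm slab whose top surface is at z = 419 mm; four square legs, each 48×48 mm in cross-section, run from the floor (z = 0) to the underside of the seat, each flush with a corner of the seat. Four stretchers, 48 mm wide and 27 mm tall, connect adjacent legs with their undersides at z = 202 mm, each running between the inner faces of the legs it joins and aligned with the legs' outer faces on the other axis.

B is a spool: two coaxial disc flanges of radius 45 mm and thickness 22 mm, joined by a core cylinder of radius 24 mm and height 113 mm. The lower flange rests on z = 0 and the three cylinders share a vertical axis.

The spool is on top of the stool, centred.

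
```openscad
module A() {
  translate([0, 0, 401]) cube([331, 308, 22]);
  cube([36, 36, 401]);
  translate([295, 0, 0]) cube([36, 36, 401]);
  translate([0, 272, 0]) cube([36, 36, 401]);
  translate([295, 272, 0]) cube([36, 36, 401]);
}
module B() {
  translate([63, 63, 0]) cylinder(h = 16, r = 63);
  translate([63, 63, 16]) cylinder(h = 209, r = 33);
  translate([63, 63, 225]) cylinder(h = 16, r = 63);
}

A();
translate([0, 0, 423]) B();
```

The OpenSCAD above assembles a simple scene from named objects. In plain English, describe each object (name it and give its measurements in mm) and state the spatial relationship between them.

A is a simple wooden stool: a rectangular seat 331 mm (x) by 308 mm (y), 22 mm thick, top face at z = 423 mm, on four square legs, each 36×36 mm in cross-section. The legs rest on z = 0, each flush with a corner of the seat.

B is a spool: two coaxial disc flanges of radius 63 mm and thickness 16 mm, joined by a core cylinder of radius 33 mm and height 209 mm. The lower flange rests on z = 0 and the three cylinders share a vertical axis.

The spool is on top of the stool.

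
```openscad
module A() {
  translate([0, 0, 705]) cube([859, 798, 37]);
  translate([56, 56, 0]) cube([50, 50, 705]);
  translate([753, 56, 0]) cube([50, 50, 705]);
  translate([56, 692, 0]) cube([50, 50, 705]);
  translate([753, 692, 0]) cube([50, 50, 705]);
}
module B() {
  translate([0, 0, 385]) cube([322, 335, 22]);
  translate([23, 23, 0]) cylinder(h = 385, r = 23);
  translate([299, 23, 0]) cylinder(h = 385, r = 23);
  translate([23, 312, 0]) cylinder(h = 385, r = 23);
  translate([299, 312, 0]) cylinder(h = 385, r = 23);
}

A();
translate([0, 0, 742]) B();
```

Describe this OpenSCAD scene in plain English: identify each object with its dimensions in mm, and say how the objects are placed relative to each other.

A is a table: top 859 mm (x) × 798 mm (y), 37 mm thick, upper face at z = 742 mm, on four 50×50 mm square legs, each inset 56 mm from the nearest pair of top edges, running from z = 0 to the bottom of the top.

B is a four-legged stool. The seat is 322×335 mm, 22 mm thick, top at z = 407 mm. It stands on four round legs, each 46 mm in diameter, from z = 0 to the seat underside, each leg's axis is inset half a diameter from the nearest pair of seat edges (so the leg's bounding box is flush with the corner).

The stool is on top of the table.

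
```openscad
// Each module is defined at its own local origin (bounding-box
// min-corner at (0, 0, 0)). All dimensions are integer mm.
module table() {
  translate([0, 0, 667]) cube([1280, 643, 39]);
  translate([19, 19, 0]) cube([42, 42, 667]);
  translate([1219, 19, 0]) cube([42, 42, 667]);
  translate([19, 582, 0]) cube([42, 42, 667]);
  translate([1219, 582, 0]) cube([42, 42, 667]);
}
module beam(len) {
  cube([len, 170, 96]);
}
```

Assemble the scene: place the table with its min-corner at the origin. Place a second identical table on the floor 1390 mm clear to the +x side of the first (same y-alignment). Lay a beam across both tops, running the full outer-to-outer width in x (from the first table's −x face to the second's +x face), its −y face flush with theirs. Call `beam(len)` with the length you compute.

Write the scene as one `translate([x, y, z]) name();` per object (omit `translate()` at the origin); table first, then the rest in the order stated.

table();
translate([2670, 0, 0]) table();
translate([0, 0, 706]) beam(3950);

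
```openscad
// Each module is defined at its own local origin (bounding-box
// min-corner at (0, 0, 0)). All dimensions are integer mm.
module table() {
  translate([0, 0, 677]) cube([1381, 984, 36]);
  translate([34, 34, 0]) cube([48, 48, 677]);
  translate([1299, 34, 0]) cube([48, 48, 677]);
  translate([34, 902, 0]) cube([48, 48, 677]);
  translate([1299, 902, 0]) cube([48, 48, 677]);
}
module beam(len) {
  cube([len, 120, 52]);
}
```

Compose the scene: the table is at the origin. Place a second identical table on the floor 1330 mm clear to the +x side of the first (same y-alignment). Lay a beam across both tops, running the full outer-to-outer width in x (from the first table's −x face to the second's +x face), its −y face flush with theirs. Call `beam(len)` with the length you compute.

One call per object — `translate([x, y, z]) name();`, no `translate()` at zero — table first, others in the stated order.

table();
translate([2711, 0, 0]) table();
translate([0, 0, 713]) beam(4092);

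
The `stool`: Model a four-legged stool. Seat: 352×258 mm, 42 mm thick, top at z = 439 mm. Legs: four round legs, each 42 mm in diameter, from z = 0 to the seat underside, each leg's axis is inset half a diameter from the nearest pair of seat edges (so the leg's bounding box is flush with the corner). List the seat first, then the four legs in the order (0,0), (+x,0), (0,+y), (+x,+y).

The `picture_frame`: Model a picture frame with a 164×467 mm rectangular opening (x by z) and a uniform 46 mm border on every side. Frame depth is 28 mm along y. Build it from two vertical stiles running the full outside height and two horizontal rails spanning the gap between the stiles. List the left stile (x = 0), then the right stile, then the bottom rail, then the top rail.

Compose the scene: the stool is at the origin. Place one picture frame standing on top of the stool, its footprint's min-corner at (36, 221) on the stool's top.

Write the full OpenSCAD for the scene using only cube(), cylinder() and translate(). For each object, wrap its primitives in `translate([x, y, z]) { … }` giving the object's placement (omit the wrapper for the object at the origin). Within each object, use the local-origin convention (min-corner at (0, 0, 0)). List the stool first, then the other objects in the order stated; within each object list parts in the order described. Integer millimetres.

translate([0, 0, 397]) cube([352, 258, 42]);
translate([21, 21, 0]) cylinder(h = 397, r = 21);
translate([331, 21, 0]) cylinder(h = 397, r = 21);
translate([21, 237, 0]) cylinder(h = 397, r = 21);
translate([331, 237, 0]) cylinder(h = 397, r = 21);
translate([36, 221, 439]) {
  cube([46, 28, 559]);
  translate([210, 0, 0]) cube([46, 28, 559]);
  translate([46, 0, 0]) cube([164, 28, 46]);
  translate([46, 0, 513]) cube([164, 28, 46]);
}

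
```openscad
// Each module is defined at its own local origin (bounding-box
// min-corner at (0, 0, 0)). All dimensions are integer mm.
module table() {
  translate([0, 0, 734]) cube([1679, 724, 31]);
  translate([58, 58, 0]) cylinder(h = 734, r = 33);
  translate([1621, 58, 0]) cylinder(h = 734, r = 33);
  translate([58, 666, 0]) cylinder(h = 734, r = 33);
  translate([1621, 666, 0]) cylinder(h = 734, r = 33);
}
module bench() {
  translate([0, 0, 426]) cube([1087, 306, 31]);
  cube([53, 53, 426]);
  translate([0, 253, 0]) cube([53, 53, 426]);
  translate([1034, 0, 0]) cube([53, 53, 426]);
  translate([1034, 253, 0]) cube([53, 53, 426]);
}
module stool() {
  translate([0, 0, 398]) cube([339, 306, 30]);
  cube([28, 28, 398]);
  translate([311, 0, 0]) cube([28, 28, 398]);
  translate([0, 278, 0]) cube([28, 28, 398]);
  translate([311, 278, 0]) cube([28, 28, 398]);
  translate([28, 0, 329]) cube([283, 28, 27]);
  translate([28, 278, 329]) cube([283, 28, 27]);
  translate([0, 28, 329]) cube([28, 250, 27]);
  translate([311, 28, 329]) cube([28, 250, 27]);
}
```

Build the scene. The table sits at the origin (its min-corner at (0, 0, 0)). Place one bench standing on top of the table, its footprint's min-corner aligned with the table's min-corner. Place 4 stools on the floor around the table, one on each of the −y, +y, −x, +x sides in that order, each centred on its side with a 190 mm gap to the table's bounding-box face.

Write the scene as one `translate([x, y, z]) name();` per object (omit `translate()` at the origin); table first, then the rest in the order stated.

table();
translate([0, 0, 765]) bench();
translate([670, -496, 0]) stool();
translate([670, 914, 0]) stool();
translate([-529, 209, 0]) stool();
translate([1869, 209, 0]) stool();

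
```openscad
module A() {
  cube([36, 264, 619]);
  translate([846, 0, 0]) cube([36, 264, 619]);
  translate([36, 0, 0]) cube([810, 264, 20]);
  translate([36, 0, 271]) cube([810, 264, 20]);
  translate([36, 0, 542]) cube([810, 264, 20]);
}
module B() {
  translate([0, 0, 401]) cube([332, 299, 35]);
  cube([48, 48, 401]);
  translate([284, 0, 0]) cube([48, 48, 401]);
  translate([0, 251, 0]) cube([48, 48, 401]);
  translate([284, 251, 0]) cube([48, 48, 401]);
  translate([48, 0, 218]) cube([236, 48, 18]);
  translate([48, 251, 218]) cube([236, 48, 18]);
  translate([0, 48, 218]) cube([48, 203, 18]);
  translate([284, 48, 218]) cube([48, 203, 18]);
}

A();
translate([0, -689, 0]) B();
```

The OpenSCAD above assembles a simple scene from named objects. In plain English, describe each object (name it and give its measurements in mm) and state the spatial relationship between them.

A is an open bookshelf. Two side panels, each 36 mm thick, 264 mm deep and 619 mm tall, stand 882 mm apart (outside-to-outside). Between them sit 3 shelves, each 20 mm thick and 264 mm deep, spanning the full gap between the sides. The bottom shelf rests on the floor (its underside at z = 0) and the clear gap between one shelf's top and the next shelf's underside is 251 mm.

B is a simple wooden stool: a rectangular seat 332 mm (x) by 299 mm (y), 35 mm thick, top face at z = 436 mm, on four square legs, each 48×48 mm in cross-section. The legs rest on z = 0, each flush with a corner of the seat. Four stretchers, 48 mm wide and 18 mm tall, connect adjacent legs with their undersides at z = 218 mm, each running between the inner faces of the legs it joins and aligned with the legs' outer faces on the other axis.

The stool is on the floor beside the bookshelf on its −y side.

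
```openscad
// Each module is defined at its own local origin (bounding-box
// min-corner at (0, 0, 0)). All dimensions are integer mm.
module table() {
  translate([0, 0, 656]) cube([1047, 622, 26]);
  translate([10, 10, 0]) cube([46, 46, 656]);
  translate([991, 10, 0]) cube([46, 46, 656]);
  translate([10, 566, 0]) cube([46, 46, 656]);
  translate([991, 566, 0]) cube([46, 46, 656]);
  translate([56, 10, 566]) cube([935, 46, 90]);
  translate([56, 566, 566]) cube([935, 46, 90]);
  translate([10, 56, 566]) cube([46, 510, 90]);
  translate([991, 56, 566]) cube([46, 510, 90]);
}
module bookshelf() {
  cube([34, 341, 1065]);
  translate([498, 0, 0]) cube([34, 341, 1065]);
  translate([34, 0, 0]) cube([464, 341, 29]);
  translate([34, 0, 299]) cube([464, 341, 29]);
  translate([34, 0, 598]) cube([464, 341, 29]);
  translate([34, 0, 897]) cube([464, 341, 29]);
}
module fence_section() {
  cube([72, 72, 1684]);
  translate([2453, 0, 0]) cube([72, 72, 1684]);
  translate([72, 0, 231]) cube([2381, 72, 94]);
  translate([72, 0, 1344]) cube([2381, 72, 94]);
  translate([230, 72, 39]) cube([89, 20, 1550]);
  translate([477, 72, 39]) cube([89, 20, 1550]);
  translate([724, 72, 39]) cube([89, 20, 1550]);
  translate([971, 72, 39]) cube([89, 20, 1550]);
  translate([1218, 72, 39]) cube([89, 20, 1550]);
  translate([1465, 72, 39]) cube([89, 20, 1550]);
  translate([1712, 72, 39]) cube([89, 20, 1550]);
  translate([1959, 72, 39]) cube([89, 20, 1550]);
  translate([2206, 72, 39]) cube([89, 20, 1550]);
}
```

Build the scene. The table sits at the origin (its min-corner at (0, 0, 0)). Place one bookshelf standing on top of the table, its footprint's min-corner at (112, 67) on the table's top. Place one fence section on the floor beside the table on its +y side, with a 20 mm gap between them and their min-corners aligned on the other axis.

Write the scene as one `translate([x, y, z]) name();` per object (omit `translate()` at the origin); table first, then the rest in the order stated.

table();
translate([112, 67, 682]) bookshelf();
translate([0, 642, 0]) fence_section();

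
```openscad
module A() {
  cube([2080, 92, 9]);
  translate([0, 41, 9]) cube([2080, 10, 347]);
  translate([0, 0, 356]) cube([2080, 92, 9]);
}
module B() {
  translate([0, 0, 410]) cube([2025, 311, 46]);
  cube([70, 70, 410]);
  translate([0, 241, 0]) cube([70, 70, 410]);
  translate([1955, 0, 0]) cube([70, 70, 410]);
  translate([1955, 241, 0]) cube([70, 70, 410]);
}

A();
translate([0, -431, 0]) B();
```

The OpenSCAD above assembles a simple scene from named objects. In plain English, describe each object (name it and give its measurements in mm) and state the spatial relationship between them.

A is an I-beam lying along x, 2080 mm long. Overall section height 365 mm. Two flanges 92 mm wide (y) and 9 mm thick, one on the floor and one at the top; a web 10 mm thick runs between them, centred on the flange width.

B is a long wooden bench with a 2025 mm (x) × 311 mm (y) seat, 46 mm thick, its top surface 456 mm above the floor. Four 70 mm square legs at the seat corners, flush with the edges, run from z = 0 to the seat underside.

The bench is on the floor beside the I-beam on its −y side.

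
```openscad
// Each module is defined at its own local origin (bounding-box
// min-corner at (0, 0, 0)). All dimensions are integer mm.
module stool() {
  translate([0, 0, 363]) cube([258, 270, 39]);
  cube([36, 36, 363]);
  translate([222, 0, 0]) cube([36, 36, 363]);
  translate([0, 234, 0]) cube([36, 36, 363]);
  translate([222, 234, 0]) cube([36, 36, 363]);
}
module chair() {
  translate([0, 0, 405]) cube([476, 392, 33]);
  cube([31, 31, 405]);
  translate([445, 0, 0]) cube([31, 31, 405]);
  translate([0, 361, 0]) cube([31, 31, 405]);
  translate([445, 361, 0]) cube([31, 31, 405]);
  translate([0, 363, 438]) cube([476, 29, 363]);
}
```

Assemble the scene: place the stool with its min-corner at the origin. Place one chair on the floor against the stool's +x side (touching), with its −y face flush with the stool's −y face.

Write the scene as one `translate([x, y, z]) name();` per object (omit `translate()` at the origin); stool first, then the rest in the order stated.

stool();
translate([258, 0, 0]) chair();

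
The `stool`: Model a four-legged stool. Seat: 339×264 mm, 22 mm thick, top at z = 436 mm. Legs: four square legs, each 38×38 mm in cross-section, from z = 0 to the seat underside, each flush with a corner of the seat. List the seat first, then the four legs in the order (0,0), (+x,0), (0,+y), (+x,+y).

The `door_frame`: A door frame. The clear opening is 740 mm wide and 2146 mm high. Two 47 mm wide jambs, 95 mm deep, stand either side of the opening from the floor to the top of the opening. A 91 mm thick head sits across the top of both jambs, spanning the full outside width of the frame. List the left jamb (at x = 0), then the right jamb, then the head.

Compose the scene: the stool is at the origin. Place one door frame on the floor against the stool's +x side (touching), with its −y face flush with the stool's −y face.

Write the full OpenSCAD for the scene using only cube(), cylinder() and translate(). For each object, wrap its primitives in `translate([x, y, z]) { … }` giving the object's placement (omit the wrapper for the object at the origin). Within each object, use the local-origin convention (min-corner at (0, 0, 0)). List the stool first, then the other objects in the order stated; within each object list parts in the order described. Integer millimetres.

translate([0, 0, 414]) cube([339, 264, 22]);
cube([38, 38, 414]);
translate([301, 0, 0]) cube([38, 38, 414]);
translate([0, 226, 0]) cube([38, 38, 414]);
translate([301, 226, 0]) cube([38, 38, 414]);
translate([339, 0, 0]) {
  cube([47, 95, 2146]);
  translate([787, 0, 0]) cube([47, 95, 2146]);
  translate([0, 0, 2146]) cube([834, 95, 91]);
}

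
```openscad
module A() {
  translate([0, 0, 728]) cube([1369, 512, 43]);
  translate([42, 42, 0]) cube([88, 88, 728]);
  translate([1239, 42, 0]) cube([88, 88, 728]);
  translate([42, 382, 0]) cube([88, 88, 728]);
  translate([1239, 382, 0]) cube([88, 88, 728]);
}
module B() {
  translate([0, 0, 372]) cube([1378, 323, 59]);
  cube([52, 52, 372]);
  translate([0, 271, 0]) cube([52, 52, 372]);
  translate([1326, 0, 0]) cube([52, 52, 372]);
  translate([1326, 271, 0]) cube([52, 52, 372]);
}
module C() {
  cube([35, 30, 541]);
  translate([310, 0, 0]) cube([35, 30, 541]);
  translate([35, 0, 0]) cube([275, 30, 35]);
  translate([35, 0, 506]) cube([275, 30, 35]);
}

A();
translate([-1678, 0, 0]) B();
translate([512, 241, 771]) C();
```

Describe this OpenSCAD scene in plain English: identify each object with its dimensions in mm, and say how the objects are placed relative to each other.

A is a rectangular dining table. The top is 1369×512×43 mm with its upper surface at z = 771 mm. It stands on four 88×88 mm square legs, each inset 42 mm from the nearest pair of top edges, running from the floor to the underside of the top.

B is a bench: a 1378×323 mm seat slab, 59 mm thick, top at z = 431 mm, on four 52×52 mm square legs flush with the seat corners and standing on z = 0.

C is a picture frame with a 275×471 mm rectangular opening (x by z) and a uniform 35 mm border on every side. Frame depth is 30 mm along y. It is built from two vertical stiles running the full outside height and two horizontal rails spanning the gap between the stiles.

The bench is on the floor beside the table on its −x side. The picture frame is on top of the table, centred.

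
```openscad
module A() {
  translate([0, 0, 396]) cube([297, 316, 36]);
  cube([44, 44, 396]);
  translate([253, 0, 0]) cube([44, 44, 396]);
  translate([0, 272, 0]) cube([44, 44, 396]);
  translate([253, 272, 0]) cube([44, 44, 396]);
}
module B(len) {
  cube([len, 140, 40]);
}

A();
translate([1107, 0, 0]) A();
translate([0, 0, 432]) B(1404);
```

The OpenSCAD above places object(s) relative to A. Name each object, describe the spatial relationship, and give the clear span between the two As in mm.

A is a stool. B is a beam. A beam spans the tops of two stools. The clear span between the two stools is 810 mm.

Second stool starts at x = 1107; first ends at x = 297; clear span = 1107 − 297 = 810 mm.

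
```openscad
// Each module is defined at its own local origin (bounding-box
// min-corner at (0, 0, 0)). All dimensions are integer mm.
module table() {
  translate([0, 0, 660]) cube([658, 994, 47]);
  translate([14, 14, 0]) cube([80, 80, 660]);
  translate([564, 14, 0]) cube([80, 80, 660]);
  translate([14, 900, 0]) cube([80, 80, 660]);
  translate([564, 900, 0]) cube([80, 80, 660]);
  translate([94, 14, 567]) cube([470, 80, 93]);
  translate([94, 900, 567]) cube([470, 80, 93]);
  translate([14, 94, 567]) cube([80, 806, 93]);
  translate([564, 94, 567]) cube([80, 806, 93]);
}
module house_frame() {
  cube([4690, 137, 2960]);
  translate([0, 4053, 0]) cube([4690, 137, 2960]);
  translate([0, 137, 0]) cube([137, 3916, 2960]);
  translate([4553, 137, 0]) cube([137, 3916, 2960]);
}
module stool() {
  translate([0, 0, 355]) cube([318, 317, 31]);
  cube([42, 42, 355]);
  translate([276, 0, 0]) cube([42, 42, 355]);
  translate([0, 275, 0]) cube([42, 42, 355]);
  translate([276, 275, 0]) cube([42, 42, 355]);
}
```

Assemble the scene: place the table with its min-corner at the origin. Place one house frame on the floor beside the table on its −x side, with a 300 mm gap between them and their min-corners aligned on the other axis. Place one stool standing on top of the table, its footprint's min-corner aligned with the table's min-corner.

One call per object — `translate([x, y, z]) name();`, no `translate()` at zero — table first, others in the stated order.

table();
translate([-4990, 0, 0]) house_frame();
translate([0, 0, 707]) stool();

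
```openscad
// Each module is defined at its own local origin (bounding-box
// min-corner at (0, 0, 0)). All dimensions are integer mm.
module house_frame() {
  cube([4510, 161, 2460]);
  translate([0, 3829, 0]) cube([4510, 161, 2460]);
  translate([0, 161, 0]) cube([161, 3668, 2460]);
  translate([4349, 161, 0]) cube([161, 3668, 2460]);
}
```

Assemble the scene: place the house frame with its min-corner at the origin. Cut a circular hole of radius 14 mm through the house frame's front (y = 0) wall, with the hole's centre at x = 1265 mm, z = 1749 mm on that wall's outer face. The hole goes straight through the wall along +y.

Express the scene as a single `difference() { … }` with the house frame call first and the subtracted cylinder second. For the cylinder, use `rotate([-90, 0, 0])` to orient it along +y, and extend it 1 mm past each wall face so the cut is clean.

difference() {
  house_frame();
  translate([1265, -1, 1749]) rotate([-90, 0, 0]) cylinder(h = 163, r = 14);
}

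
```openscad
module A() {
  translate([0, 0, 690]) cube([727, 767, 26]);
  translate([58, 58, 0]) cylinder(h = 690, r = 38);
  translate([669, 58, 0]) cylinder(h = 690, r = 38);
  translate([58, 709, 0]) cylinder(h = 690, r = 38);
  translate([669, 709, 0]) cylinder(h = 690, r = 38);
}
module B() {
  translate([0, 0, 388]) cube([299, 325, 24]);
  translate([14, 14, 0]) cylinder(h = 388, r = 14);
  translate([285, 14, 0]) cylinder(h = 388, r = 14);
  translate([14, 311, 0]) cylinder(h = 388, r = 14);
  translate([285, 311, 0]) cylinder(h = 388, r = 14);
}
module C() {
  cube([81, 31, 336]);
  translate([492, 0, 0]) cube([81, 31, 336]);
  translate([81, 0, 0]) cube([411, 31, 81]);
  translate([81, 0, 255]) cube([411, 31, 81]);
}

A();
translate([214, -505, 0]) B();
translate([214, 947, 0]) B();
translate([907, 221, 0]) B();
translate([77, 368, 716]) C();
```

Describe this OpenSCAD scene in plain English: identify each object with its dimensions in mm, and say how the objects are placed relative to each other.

A is a table: top 727 mm (x) × 767 mm (y), 26 mm thick, upper face at z = 716 mm, on four round legs of 76 mm diameter, each leg's bounding box inset 20 mm from the nearest pair of top edges, running from z = 0 to the bottom of the top.

B is a simple wooden stool: a rectangular seat 299 mm (x) by 325 mm (y), 24 mm thick, top face at z = 412 mm, on four round legs, each 28 mm in diameter. The legs rest on z = 0, each leg's axis is inset half a diameter from the nearest pair of seat edges (so the leg's bounding box is flush with the corner).

C is a picture frame with a 411×174 mm rectangular opening (x by z) and a uniform 81 mm border on every side. Frame depth is 31 mm along y. It is built from two vertical stiles running the full outside height and two horizontal rails spanning the gap between the stiles.

Three stools sit around the table at the −y, +y, +x sides. The picture frame is on top of the table, centred.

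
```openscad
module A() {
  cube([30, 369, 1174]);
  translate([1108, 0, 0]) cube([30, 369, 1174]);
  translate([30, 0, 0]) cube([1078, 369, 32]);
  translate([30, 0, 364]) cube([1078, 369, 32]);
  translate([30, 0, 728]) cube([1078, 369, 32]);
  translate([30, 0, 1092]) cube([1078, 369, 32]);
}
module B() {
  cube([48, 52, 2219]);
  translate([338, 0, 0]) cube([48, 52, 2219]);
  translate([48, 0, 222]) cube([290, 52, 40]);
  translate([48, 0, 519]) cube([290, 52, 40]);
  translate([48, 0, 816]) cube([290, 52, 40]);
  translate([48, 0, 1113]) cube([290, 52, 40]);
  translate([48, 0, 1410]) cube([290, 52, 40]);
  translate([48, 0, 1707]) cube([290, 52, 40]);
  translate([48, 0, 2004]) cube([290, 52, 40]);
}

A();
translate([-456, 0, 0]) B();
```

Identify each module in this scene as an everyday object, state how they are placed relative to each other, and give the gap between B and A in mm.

The ladder's nearest face is 70 mm from the bookshelf's −x face.

A is a bookshelf. B is a ladder. The ladder is on the floor beside the bookshelf on its −x side. The gap between the ladder and the bookshelf is 70 mm.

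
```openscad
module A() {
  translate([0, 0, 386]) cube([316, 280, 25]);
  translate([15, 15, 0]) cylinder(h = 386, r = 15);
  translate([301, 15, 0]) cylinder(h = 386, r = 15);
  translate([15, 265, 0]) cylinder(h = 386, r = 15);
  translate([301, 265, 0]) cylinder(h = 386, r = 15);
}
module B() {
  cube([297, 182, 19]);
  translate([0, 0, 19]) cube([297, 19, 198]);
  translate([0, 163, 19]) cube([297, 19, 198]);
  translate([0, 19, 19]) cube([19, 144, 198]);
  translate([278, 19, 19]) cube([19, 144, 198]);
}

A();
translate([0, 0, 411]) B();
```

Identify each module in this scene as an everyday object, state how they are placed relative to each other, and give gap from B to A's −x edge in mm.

A is a stool. B is an open box. The open box is on top of the stool. The gap from the open box to the stool's −x edge is 0 mm.

The open box's min-x is at 0; the stool's min-x is 0; gap = 0 mm.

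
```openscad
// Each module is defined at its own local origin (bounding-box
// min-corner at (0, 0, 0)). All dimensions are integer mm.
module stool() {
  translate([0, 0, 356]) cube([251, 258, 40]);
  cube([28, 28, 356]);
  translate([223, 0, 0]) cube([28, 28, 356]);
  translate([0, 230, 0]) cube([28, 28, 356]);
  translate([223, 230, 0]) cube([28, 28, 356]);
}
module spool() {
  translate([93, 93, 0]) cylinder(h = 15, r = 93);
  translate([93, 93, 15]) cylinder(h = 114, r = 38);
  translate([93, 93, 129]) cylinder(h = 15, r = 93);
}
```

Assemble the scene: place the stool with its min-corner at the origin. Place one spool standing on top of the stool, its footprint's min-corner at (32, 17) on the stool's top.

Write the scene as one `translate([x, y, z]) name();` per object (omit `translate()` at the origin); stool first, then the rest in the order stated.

stool();
translate([32, 17, 396]) spool();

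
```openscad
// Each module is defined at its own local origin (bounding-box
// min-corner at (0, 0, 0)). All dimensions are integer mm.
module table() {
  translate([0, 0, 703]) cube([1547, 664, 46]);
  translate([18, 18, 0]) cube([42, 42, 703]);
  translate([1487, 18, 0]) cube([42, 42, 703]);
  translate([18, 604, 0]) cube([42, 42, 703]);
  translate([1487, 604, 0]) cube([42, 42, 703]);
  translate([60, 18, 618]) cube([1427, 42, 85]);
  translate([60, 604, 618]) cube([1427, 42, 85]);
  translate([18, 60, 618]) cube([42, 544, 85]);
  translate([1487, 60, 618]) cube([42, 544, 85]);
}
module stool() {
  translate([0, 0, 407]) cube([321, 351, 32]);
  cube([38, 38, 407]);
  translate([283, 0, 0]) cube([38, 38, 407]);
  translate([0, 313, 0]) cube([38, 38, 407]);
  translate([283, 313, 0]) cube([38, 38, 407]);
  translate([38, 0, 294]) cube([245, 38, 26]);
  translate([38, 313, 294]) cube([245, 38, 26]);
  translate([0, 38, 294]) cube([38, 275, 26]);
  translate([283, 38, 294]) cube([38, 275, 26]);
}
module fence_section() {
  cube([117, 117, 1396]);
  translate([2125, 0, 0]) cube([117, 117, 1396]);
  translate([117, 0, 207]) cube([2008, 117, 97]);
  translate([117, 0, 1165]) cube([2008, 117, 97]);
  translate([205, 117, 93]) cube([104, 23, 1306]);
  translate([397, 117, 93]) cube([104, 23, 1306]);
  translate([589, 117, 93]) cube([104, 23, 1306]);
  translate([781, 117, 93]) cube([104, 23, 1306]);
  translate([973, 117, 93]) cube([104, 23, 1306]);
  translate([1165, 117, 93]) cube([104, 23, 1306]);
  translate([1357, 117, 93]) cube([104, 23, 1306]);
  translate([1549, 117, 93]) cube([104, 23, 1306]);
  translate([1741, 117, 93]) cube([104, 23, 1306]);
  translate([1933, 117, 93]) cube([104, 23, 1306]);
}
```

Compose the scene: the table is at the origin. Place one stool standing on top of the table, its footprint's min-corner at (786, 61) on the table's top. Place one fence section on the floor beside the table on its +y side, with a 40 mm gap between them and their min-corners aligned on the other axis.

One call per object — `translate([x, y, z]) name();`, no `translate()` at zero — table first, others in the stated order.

table();
translate([786, 61, 749]) stool();
translate([0, 704, 0]) fence_section();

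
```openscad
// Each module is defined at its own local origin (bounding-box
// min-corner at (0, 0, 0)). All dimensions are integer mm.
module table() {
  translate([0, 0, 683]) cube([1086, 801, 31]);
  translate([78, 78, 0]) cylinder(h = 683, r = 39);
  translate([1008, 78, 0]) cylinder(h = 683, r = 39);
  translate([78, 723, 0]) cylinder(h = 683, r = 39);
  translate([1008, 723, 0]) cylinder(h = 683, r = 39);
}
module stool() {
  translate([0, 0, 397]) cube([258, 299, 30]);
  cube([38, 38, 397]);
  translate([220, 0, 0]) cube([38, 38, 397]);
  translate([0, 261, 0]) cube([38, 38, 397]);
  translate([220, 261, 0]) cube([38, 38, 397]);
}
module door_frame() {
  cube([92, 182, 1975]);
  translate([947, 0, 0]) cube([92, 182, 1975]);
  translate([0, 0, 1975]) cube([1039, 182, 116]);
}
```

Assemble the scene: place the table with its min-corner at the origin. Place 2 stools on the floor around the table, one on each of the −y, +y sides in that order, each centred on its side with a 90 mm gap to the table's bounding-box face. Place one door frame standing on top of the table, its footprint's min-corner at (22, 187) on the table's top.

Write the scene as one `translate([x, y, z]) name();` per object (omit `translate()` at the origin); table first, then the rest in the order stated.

table();
translate([414, -389, 0]) stool();
translate([414, 891, 0]) stool();
translate([22, 187, 714]) door_frame();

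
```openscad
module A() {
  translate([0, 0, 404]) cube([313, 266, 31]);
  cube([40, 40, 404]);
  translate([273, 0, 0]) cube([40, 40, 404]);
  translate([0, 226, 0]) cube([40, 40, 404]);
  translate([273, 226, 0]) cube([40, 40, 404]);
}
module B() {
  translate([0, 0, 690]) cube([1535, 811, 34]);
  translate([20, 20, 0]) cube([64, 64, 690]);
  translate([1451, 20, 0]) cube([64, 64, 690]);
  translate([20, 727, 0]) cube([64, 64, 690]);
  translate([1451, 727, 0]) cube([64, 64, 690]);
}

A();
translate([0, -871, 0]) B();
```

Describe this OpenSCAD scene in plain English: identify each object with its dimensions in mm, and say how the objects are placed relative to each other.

A is a four-legged stool. The seat is 313×266 mm, 31 mm thick, top at z = 435 mm. It stands on four square legs, each 40×40 mm in cross-section, from z = 0 to the seat underside, each flush with a corner of the seat.

B is a rectangular dining table. The top is 1535×811×34 mm with its upper surface at z = 724 mm. It stands on four 64×64 mm square legs, each inset 20 mm from the nearest pair of top edges, running from the floor to the underside of the top.

The table is on the floor beside the stool on its −y side.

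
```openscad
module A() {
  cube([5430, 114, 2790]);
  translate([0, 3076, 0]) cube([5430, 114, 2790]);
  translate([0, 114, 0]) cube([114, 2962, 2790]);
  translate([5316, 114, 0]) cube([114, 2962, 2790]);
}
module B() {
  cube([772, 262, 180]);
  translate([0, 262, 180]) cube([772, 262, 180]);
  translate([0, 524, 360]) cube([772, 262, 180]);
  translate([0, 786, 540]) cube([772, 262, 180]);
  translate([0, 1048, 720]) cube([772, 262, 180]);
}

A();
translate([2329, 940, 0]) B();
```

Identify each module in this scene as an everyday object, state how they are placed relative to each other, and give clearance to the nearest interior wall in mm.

A is a house frame. B is a staircase. The staircase sits inside the house frame, centred. The clearance to the nearest interior wall is 826 mm.

Clearances: x = 2215, y = 826; minimum 826 mm.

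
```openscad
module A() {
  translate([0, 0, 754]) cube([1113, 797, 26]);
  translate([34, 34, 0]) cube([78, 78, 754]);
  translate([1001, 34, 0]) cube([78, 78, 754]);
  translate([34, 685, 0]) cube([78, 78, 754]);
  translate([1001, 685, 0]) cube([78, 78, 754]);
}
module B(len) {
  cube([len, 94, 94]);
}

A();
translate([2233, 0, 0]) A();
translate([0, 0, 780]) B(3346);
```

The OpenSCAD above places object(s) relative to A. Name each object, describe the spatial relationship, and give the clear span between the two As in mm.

A is a table. B is a beam. A beam spans the tops of two tables. The clear span between the two tables is 1120 mm.

Second table starts at x = 2233; first ends at x = 1113; clear span = 2233 − 1113 = 1120 mm.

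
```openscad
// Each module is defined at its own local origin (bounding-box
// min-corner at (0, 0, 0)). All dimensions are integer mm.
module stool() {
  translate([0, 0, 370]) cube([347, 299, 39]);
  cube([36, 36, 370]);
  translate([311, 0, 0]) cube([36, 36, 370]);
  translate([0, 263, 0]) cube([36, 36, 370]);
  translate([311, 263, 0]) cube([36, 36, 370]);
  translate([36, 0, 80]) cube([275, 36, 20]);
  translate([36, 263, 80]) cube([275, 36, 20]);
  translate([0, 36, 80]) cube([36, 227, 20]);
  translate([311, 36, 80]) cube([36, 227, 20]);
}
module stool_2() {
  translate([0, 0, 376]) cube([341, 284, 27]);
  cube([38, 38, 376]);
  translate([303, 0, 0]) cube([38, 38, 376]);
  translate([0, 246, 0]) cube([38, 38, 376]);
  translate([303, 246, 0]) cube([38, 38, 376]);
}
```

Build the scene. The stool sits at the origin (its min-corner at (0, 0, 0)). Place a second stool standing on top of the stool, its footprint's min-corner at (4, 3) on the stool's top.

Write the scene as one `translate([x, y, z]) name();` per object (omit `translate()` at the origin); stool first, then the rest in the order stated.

stool();
translate([4, 3, 409]) stool_2();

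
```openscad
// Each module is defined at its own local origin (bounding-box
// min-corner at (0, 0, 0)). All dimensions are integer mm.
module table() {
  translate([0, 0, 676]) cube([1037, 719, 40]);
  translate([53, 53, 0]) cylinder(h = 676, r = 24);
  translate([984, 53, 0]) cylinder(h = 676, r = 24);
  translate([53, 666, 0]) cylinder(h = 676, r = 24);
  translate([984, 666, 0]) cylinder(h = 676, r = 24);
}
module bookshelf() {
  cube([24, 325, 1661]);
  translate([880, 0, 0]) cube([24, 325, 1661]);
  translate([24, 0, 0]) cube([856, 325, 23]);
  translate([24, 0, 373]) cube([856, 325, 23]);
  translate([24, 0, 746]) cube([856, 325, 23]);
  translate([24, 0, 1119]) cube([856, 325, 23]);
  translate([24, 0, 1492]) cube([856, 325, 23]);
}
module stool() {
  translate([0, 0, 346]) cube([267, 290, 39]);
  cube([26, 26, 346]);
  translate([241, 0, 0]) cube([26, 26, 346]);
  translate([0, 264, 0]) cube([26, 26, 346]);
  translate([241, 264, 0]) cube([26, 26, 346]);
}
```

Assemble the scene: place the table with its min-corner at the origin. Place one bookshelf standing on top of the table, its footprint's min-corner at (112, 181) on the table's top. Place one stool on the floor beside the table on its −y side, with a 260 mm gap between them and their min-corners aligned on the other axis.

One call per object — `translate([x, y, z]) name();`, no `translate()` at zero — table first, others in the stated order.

table();
translate([112, 181, 716]) bookshelf();
translate([0, -550, 0]) stool();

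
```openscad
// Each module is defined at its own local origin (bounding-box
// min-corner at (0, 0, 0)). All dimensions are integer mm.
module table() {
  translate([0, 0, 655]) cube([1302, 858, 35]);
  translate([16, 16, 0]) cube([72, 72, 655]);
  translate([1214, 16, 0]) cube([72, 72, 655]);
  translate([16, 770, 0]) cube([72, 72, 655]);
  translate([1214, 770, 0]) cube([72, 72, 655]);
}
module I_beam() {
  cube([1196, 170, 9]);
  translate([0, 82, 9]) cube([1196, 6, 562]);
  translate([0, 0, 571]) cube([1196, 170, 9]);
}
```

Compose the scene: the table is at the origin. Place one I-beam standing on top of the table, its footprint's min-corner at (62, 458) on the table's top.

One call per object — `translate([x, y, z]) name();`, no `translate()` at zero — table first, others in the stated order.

table();
translate([62, 458, 690]) I_beam();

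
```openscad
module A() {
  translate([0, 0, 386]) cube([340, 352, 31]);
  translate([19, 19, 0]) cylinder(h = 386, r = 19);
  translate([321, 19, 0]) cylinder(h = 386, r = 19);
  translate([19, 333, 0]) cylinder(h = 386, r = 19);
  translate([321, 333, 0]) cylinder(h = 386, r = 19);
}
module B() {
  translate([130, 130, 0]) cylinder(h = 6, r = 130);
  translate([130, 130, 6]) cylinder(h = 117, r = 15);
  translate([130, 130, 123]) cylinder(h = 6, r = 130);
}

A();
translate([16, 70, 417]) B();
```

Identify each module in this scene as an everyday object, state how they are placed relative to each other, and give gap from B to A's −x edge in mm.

A is a stool. B is a spool. The spool is on top of the stool. The gap from the spool to the stool's −x edge is 16 mm.

The spool's min-x is at 16; the stool's min-x is 0; gap = 16 mm.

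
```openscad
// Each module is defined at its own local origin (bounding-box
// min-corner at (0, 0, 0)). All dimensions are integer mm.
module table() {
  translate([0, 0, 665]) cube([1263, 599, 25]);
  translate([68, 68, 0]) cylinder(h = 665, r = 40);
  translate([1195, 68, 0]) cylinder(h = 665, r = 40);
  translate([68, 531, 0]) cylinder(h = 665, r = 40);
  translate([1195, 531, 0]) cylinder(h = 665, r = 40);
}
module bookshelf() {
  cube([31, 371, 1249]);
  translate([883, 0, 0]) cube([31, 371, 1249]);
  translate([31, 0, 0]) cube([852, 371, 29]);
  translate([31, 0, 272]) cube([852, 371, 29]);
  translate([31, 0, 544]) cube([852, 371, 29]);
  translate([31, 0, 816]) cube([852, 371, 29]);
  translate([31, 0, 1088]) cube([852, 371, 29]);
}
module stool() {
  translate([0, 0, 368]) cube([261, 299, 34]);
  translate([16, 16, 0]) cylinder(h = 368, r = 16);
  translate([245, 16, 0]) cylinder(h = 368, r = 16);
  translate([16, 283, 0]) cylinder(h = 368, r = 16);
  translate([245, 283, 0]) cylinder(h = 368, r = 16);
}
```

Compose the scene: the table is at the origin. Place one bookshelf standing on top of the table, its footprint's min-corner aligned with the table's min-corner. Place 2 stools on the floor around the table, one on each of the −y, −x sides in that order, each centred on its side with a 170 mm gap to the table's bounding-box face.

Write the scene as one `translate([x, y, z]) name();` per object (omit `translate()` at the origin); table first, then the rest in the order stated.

table();
translate([0, 0, 690]) bookshelf();
translate([501, -469, 0]) stool();
translate([-431, 150, 0]) stool();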